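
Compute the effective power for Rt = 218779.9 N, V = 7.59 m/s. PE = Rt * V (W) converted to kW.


Formula: PE = Rt * V / 1000 (kW)
Step 1 — PE (W) = 218779.9 * 7.59 = 1660539.441 W
Step 2 — PE (kW) = 1660539.441 / 1000 ≈ 1660.5 kW (5 s.f.)

1660.5 kW


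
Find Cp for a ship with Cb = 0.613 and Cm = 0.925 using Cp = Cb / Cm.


Formula: Cp = Cb / Cm
Substituting: Cp = 0.613 / 0.925
Result: Cp ≈ 0.66270 (5 s.f.)

0.66270


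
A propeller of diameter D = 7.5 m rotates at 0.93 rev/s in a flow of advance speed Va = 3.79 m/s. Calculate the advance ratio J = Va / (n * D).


Formula: J = Va / (n * D)
Step 1 — n * D = 0.93 * 7.5 = 6.975
Step 2 — J = 3.79 / 6.975 ≈ 0.54337 (5 s.f.)

0.54337


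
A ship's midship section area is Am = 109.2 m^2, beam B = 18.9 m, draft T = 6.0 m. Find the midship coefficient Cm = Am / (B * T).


Formula: Cm = Am / (B * T)
Step 1 — B * T = 18.9 * 6.0 = 113.4 m^2
Step 2 — Cm = 109.2 / 113.4 ≈ 0.96296 (5 s.f.)

0.96296


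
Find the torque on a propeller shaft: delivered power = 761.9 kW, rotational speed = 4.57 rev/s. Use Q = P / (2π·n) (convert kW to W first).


Formula: Q = P_W / (2 * pi * n)
Step 1 — P_W = 761.9 kW * 1000 = 761900.0 W
Step 2 — 2 * pi * n = 2 * pi * 4.57 = 28.714157
Step 3 — Q = 761900.0 / 28.714157 ≈ 26534 N·m (5 s.f.)

26534 N·m


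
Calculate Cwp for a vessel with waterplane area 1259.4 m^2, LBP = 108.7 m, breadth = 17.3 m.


Formula: Cwp = Aw / (L * B)
Step 1 — L * B = 108.7 * 17.3 = 1880.51 m^2
Step 2 — Cwp = 1259.4 / 1880.51 ≈ 0.66971 (5 s.f.)

0.66971


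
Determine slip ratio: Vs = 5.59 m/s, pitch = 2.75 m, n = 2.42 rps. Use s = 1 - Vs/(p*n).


Formula: s = 1 - Vs / (p * n)
Step 1 — p * n = 2.75 * 2.42 = 6.655
Step 2 — Vs / (p*n) = 5.59 / 6.655 = 0.83997 (6 d.p.)
Step 3 — s = 1 - 0.83997 = 0.16003

0.16003


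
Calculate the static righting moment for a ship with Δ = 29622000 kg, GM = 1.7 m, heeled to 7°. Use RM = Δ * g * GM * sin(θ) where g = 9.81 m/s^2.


Formula: GZ = GM * sin(theta); RM = disp * g * GZ
Step 1 — GZ = 1.7 * sin(7°) = 1.7 * 0.121869 = 0.207177 m
Step 2 — RM = 29622000 * 9.81 * 0.207177 ≈ 60204000 N·m (5 s.f.)

60204000 N·m


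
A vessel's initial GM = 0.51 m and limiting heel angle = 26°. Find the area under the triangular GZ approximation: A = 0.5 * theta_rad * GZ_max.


Formula: GZ_max = GM * sin(theta); Area = 0.5 * theta_rad * GZ_max
Step 1 — GZ_max = 0.51 * sin(26°) = 0.51 * 0.438371 = 0.223569 m
Step 2 — theta_rad = 26 * pi/180 = 0.453786 rad
Step 3 — Area = 0.5 * 0.453786 * 0.223569 ≈ 0.050726 m·rad (5 s.f.)

0.050726 m·rad


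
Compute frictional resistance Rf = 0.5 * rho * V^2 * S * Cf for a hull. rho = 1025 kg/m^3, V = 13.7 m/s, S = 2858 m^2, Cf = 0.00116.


Formula: Rf = 0.5 * rho * V^2 * S * Cf
Step 1 — V^2 = 13.7^2 = 187.69
Step 2 — 0.5 * rho * V^2 = 0.5 * 1025 * 187.69 = 96191.125
Step 3 — Rf = 96191.125 * 2858 * 0.00116 ≈ 318900 N (5 s.f.)

318900 N


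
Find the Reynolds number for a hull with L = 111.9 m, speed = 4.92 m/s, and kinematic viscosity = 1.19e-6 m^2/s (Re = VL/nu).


Formula: Re = V * L / nu
Step 1 — V * L = 4.92 * 111.9 = 550.548 m^2/s
Step 2 — Re = 550.548 / 1.19e-6 = 4.63e+08

4.63e+08


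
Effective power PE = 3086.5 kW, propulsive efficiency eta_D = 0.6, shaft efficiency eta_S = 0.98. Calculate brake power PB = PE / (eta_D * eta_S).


Formula: PB = PE / (eta_D * eta_S)
Step 1 — combined efficiency = eta_D * eta_S = 0.6 * 0.98 = 0.588
Step 2 — PB = 3086.5 / 0.588 ≈ 5249.1 kW (5 s.f.)

5249.1 kW


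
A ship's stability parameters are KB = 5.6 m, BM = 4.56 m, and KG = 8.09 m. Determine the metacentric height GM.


Formula: GM = KB + BM - KG
Step 1 — KM = KB + BM = 5.6 + 4.56 = 10.16 m
Step 2 — GM = KM - KG = 10.16 - 8.09 = 2.07 m

2.07 m


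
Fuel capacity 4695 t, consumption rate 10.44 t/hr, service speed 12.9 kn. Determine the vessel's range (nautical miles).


Formula: endurance = fuel / rate; range = endurance * speed
Step 1 — endurance = 4695 / 10.44 = 449.7126 hours
Step 2 — range = 449.7126 * 12.9 ≈ 5801.3 nautical miles (5 s.f.)

5801.3 NM


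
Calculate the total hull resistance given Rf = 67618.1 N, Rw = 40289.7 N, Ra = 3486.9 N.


Formula: Rt = Rf + Rw + Ra
Substituting: Rt = 67618.1 + 40289.7 + 3486.9
Result: Rt = 111394.7 N

111394.7 N


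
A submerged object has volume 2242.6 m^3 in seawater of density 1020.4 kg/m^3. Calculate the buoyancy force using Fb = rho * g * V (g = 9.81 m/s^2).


Formula: Fb = rho * g * V
Substituting: Fb = 1020.4 * 9.81 * 2242.6
Intermediate: 1020.4 * 9.81 = 10010.124
Result: Fb = 10010.124 * 2242.6 ≈ 22449000 N (5 s.f.)

22449000 N


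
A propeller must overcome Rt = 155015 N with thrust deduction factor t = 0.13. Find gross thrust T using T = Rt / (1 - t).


Formula: T = Rt / (1 - t)
Step 1 — (1 - t) = 1 - 0.13 = 0.87
Step 2 — T = 155015 / 0.87 ≈ 178180 N (5 s.f.)

178180 N


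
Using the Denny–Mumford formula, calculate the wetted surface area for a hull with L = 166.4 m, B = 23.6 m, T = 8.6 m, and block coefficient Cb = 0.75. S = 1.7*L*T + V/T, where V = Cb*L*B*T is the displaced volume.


Formula: S = 1.7*L*T + V/T with V = Cb*L*B*T, i.e. S = L * (1.7*T + Cb*B)
Step 1 — 1.7*T = 1.7 * 8.6 = 14.62 m
Step 2 — Cb*B = 0.75 * 23.6 = 17.7 m
Step 3 — 1.7*T + Cb*B = 14.62 + 17.7 = 32.32 m
Step 4 — S = 166.4 * 32.32 ≈ 5378.0 m^2 (5 s.f.)

5378.0 m^2


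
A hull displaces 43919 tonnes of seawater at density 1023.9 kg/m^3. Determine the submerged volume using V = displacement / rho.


Formula: V = mass / rho
Step 1 — convert tonnes to kg: 43919 t * 1000 = 43919000 kg
Step 2 — V = 43919000 / 1023.9 ≈ 42894 m^3 (5 s.f.)

42894 m^3


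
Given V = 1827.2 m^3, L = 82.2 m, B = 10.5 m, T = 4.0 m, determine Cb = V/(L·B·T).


Formula: Cb = V / (L * B * T)
Step 1 — L * B * T = 82.2 * 10.5 * 4.0 = 3452.4 m^3
Step 2 — Cb = 1827.2 / 3452.4 ≈ 0.52926 (5 s.f.)

0.52926


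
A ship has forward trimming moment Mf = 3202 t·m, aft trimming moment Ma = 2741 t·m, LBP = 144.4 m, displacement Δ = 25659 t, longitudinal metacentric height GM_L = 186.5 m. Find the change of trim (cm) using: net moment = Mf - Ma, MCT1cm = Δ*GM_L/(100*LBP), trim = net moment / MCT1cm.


Formula: net trimming moment = Mf - Ma; MCT1cm = Δ*GM_L/(100*LBP); trim = net moment / MCT1cm
Step 1 — net trimming moment = 3202 - 2741 = 461 t·m
Step 2 — MCT1cm = 25659 * 186.5 / (100 * 144.4) = 331.3991 t·m/cm
Step 3 — trim = 461 / 331.3991 ≈ 1.3911 cm (5 s.f.)

1.3911 cm


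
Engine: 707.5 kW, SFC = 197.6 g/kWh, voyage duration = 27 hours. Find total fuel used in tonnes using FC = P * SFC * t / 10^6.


Formula: FC (tonnes) = P * SFC * t / 1,000,000
Step 1 — P * SFC * t = 707.5 * 197.6 * 27 = 3774654.0 g
Step 2 — FC (tonnes) = 3774654.0 / 1,000,000 ≈ 3.7747 tonnes (5 s.f.)

3.7747 tonnes


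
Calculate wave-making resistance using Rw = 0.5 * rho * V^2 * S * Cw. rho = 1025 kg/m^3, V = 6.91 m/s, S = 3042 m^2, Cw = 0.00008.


Formula: Rw = 0.5 * rho * V^2 * S * Cw
Step 1 — V^2 = 6.91^2 = 47.7481
Step 2 — 0.5 * rho * V^2 = 0.5 * 1025 * 47.7481 = 24470.90125
Step 3 — Rw = 24470.90125 * 3042 * 0.00008 ≈ 5955.2 N (5 s.f.)

5955.2 N


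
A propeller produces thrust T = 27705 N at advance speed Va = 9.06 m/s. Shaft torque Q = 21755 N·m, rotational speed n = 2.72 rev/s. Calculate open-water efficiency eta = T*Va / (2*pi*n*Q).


Formula: eta = T * Va / (2 * pi * n * Q)
Step 1 — numerator = T * Va = 27705 * 9.06 = 251007.3
Step 2 — 2 * pi * n = 2 * pi * 2.72 = 17.090264
Step 3 — denominator = 17.090264 * 21755 = 371798.69
Step 4 — eta = 251007.3 / 371798.69 ≈ 0.67512 (5 s.f.)

0.67512


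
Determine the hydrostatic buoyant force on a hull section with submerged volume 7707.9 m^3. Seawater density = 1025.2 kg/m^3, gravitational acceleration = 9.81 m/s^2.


Formula: Fb = rho * g * V
Substituting: Fb = 1025.2 * 9.81 * 7707.9
Intermediate: 1025.2 * 9.81 = 10057.212
Result: Fb = 10057.212 * 7707.9 ≈ 77520000 N (5 s.f.)

77520000 N


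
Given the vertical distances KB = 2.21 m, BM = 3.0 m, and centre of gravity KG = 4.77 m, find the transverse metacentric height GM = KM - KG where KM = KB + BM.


Formula: GM = KB + BM - KG
Step 1 — KM = KB + BM = 2.21 + 3.0 = 5.21 m
Step 2 — GM = KM - KG = 5.21 - 4.77 = 0.44 m

0.44 m


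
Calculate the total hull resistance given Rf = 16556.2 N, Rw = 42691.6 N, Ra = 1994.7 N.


Formula: Rt = Rf + Rw + Ra
Substituting: Rt = 16556.2 + 42691.6 + 1994.7
Result: Rt = 61242.5 N

61242.5 N


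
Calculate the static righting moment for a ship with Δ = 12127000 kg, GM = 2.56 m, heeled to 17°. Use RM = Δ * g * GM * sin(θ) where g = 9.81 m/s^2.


Formula: GZ = GM * sin(theta); RM = disp * g * GZ
Step 1 — GZ = 2.56 * sin(17°) = 2.56 * 0.292372 = 0.748472 m
Step 2 — RM = 12127000 * 9.81 * 0.748472 ≈ 89043000 N·m (5 s.f.)

89043000 N·m


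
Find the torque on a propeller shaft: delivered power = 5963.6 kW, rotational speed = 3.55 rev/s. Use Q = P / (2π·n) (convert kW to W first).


Formula: Q = P_W / (2 * pi * n)
Step 1 — P_W = 5963.6 kW * 1000 = 5963600.0 W
Step 2 — 2 * pi * n = 2 * pi * 3.55 = 22.305308
Step 3 — Q = 5963600.0 / 22.305308 ≈ 267360 N·m (5 s.f.)

267360 N·m


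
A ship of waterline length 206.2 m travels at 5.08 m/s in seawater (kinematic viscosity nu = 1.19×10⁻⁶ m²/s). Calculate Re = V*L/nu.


Formula: Re = V * L / nu
Step 1 — V * L = 5.08 * 206.2 = 1047.496 m^2/s
Step 2 — Re = 1047.496 / 1.19e-6 = 8.80e+08

8.80e+08


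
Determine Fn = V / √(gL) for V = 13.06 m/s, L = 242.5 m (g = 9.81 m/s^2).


Formula: Fn = V / sqrt(g * L)
Step 1 — g * L = 9.81 * 242.5 = 2378.925
Step 2 — sqrt(g * L) = sqrt(2378.925) = 48.774225
Step 3 — Fn = 13.06 / 48.774225 ≈ 0.26776 (5 s.f.)

0.26776


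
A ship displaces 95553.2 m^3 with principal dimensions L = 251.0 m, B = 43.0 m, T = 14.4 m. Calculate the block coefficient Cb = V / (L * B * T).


Formula: Cb = V / (L * B * T)
Step 1 — L * B * T = 251.0 * 43.0 * 14.4 = 155419.2 m^3
Step 2 — Cb = 95553.2 / 155419.2 ≈ 0.61481 (5 s.f.)

0.61481


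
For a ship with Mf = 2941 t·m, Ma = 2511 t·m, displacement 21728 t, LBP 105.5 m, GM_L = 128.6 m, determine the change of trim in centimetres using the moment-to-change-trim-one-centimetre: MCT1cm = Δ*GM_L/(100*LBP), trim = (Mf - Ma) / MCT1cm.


Formula: net trimming moment = Mf - Ma; MCT1cm = Δ*GM_L/(100*LBP); trim = net moment / MCT1cm
Step 1 — net trimming moment = 2941 - 2511 = 430 t·m
Step 2 — MCT1cm = 21728 * 128.6 / (100 * 105.5) = 264.8551 t·m/cm
Step 3 — trim = 430 / 264.8551 ≈ 1.6235 cm (5 s.f.)

1.6235 cm


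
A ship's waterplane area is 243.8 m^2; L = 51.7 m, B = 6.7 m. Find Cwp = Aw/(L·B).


Formula: Cwp = Aw / (L * B)
Step 1 — L * B = 51.7 * 6.7 = 346.39 m^2
Step 2 — Cwp = 243.8 / 346.39 ≈ 0.70383 (5 s.f.)

0.70383


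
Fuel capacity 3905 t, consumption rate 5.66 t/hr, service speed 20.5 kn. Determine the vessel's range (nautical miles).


Formula: endurance = fuel / rate; range = endurance * speed
Step 1 — endurance = 3905 / 5.66 = 689.9293 hours
Step 2 — range = 689.9293 * 20.5 ≈ 14144 nautical miles (5 s.f.)

14144 NM


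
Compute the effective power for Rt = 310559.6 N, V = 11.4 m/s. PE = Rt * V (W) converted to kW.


Formula: PE = Rt * V / 1000 (kW)
Step 1 — PE (W) = 310559.6 * 11.4 = 3540379.44 W
Step 2 — PE (kW) = 3540379.44 / 1000 ≈ 3540.4 kW (5 s.f.)

3540.4 kW


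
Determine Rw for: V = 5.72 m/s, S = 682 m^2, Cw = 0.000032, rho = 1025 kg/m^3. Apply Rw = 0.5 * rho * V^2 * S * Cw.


Formula: Rw = 0.5 * rho * V^2 * S * Cw
Step 1 — V^2 = 5.72^2 = 32.7184
Step 2 — 0.5 * rho * V^2 = 0.5 * 1025 * 32.7184 = 16768.18
Step 3 — Rw = 16768.18 * 682 * 0.000032 ≈ 365.95 N (5 s.f.)

365.95 N


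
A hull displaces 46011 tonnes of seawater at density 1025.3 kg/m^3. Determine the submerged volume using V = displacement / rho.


Formula: V = mass / rho
Step 1 — convert tonnes to kg: 46011 t * 1000 = 46011000 kg
Step 2 — V = 46011000 / 1025.3 ≈ 44876 m^3 (5 s.f.)

44876 m^3


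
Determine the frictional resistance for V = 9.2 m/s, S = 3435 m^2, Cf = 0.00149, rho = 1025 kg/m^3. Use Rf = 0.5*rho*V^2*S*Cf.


Formula: Rf = 0.5 * rho * V^2 * S * Cf
Step 1 — V^2 = 9.2^2 = 84.64
Step 2 — 0.5 * rho * V^2 = 0.5 * 1025 * 84.64 = 43378.0
Step 3 — Rf = 43378.0 * 3435 * 0.00149 ≈ 222020 N (5 s.f.)

222020 N


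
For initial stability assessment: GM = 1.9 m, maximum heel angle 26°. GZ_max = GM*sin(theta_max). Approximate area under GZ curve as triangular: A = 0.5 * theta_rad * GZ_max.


Formula: GZ_max = GM * sin(theta); Area = 0.5 * theta_rad * GZ_max
Step 1 — GZ_max = 1.9 * sin(26°) = 1.9 * 0.438371 = 0.832905 m
Step 2 — theta_rad = 26 * pi/180 = 0.453786 rad
Step 3 — Area = 0.5 * 0.453786 * 0.832905 ≈ 0.18898 m·rad (5 s.f.)

0.18898 m·rad


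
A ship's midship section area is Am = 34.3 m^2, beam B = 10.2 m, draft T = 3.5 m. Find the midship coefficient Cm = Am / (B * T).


Formula: Cm = Am / (B * T)
Step 1 — B * T = 10.2 * 3.5 = 35.7 m^2
Step 2 — Cm = 34.3 / 35.7 ≈ 0.96078 (5 s.f.)

0.96078


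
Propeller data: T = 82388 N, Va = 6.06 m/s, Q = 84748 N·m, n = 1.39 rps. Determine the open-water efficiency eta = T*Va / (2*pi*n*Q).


Formula: eta = T * Va / (2 * pi * n * Q)
Step 1 — numerator = T * Va = 82388 * 6.06 = 499271.28
Step 2 — 2 * pi * n = 2 * pi * 1.39 = 8.733628
Step 3 — denominator = 8.733628 * 84748 = 740157.51
Step 4 — eta = 499271.28 / 740157.51 ≈ 0.67455 (5 s.f.)

0.67455


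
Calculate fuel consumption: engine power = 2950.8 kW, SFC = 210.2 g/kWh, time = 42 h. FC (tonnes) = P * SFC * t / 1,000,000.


Formula: FC (tonnes) = P * SFC * t / 1,000,000
Step 1 — P * SFC * t = 2950.8 * 210.2 * 42 = 26050842.72 g
Step 2 — FC (tonnes) = 26050842.72 / 1,000,000 ≈ 26.051 tonnes (5 s.f.)

26.051 tonnes


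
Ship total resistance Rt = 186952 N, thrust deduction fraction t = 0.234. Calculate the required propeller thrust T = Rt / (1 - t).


Formula: T = Rt / (1 - t)
Step 1 — (1 - t) = 1 - 0.234 = 0.766
Step 2 — T = 186952 / 0.766 ≈ 244060 N (5 s.f.)

244060 N


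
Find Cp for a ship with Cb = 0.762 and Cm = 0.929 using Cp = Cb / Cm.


Formula: Cp = Cb / Cm
Substituting: Cp = 0.762 / 0.929
Result: Cp ≈ 0.82024 (5 s.f.)

0.82024


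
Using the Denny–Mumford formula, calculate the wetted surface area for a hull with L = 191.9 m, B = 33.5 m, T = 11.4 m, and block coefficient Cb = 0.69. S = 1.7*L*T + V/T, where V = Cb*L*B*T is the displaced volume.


Formula: S = 1.7*L*T + V/T with V = Cb*L*B*T, i.e. S = L * (1.7*T + Cb*B)
Step 1 — 1.7*T = 1.7 * 11.4 = 19.38 m
Step 2 — Cb*B = 0.69 * 33.5 = 23.115 m
Step 3 — 1.7*T + Cb*B = 19.38 + 23.115 = 42.495 m
Step 4 — S = 191.9 * 42.495 ≈ 8154.8 m^2 (5 s.f.)

8154.8 m^2


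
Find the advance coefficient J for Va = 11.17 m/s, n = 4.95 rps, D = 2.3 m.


Formula: J = Va / (n * D)
Step 1 — n * D = 4.95 * 2.3 = 11.385
Step 2 — J = 11.17 / 11.385 ≈ 0.98112 (5 s.f.)

0.98112


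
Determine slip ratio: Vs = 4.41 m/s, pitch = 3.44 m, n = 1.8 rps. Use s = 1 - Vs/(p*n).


Formula: s = 1 - Vs / (p * n)
Step 1 — p * n = 3.44 * 1.8 = 6.192
Step 2 — Vs / (p*n) = 4.41 / 6.192 = 0.712209 (6 d.p.)
Step 3 — s = 1 - 0.712209 = 0.287791

0.287791


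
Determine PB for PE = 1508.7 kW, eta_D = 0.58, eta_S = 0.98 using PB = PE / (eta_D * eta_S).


Formula: PB = PE / (eta_D * eta_S)
Step 1 — combined efficiency = eta_D * eta_S = 0.58 * 0.98 = 0.5684
Step 2 — PB = 1508.7 / 0.5684 ≈ 2654.3 kW (5 s.f.)

2654.3 kW


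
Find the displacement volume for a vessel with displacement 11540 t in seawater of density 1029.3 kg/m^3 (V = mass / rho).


Formula: V = mass / rho
Step 1 — convert tonnes to kg: 11540 t * 1000 = 11540000 kg
Step 2 — V = 11540000 / 1029.3 ≈ 11212 m^3 (5 s.f.)

11212 m^3


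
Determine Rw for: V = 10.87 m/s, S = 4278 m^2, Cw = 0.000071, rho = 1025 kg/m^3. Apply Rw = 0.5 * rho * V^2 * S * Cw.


Formula: Rw = 0.5 * rho * V^2 * S * Cw
Step 1 — V^2 = 10.87^2 = 118.1569
Step 2 — 0.5 * rho * V^2 = 0.5 * 1025 * 118.1569 = 60555.41125
Step 3 — Rw = 60555.41125 * 4278 * 0.000071 ≈ 18393 N (5 s.f.)

18393 N


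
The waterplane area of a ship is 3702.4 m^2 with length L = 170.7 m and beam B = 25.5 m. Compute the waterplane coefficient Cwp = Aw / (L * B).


Formula: Cwp = Aw / (L * B)
Step 1 — L * B = 170.7 * 25.5 = 4352.85 m^2
Step 2 — Cwp = 3702.4 / 4352.85 ≈ 0.85057 (5 s.f.)

0.85057


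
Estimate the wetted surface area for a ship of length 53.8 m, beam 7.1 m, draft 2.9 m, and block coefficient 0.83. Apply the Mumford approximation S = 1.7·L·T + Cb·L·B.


Formula: S = 1.7*L*T + V/T with V = Cb*L*B*T, i.e. S = L * (1.7*T + Cb*B)
Step 1 — 1.7*T = 1.7 * 2.9 = 4.93 m
Step 2 — Cb*B = 0.83 * 7.1 = 5.893 m
Step 3 — 1.7*T + Cb*B = 4.93 + 5.893 = 10.823 m
Step 4 — S = 53.8 * 10.823 ≈ 582.28 m^2 (5 s.f.)

582.28 m^2


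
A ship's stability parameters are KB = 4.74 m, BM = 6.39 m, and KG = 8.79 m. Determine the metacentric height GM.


Formula: GM = KB + BM - KG
Step 1 — KM = KB + BM = 4.74 + 6.39 = 11.13 m
Step 2 — GM = KM - KG = 11.13 - 8.79 = 2.34 m

2.34 m


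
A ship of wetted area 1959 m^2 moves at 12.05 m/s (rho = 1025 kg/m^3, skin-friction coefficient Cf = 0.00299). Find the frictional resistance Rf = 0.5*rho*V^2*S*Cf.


Formula: Rf = 0.5 * rho * V^2 * S * Cf
Step 1 — V^2 = 12.05^2 = 145.2025
Step 2 — 0.5 * rho * V^2 = 0.5 * 1025 * 145.2025 = 74416.28125
Step 3 — Rf = 74416.28125 * 1959 * 0.00299 ≈ 435890 N (5 s.f.)

435890 N


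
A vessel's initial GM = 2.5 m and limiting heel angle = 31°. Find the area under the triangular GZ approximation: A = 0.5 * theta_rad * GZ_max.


Formula: GZ_max = GM * sin(theta); Area = 0.5 * theta_rad * GZ_max
Step 1 — GZ_max = 2.5 * sin(31°) = 2.5 * 0.515038 = 1.287595 m
Step 2 — theta_rad = 31 * pi/180 = 0.541052 rad
Step 3 — Area = 0.5 * 0.541052 * 1.287595 ≈ 0.34833 m·rad (5 s.f.)

0.34833 m·rad


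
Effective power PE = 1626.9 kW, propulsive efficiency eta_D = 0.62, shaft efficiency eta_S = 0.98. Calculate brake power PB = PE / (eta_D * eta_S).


Formula: PB = PE / (eta_D * eta_S)
Step 1 — combined efficiency = eta_D * eta_S = 0.62 * 0.98 = 0.6076
Step 2 — PB = 1626.9 / 0.6076 ≈ 2677.6 kW (5 s.f.)

2677.6 kW


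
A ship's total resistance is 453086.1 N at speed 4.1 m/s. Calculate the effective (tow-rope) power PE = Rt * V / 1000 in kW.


Formula: PE = Rt * V / 1000 (kW)
Step 1 — PE (W) = 453086.1 * 4.1 = 1857653.01 W
Step 2 — PE (kW) = 1857653.01 / 1000 ≈ 1857.7 kW (5 s.f.)

1857.7 kW


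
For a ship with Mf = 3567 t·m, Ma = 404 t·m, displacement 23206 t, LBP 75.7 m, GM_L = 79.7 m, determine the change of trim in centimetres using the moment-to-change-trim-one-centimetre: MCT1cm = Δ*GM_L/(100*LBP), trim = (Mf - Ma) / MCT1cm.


Formula: net trimming moment = Mf - Ma; MCT1cm = Δ*GM_L/(100*LBP); trim = net moment / MCT1cm
Step 1 — net trimming moment = 3567 - 404 = 3163 t·m
Step 2 — MCT1cm = 23206 * 79.7 / (100 * 75.7) = 244.3221 t·m/cm
Step 3 — trim = 3163 / 244.3221 ≈ 12.946 cm (5 s.f.)

12.946 cm


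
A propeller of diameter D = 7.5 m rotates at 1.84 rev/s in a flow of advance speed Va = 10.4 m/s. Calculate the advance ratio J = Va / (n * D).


Formula: J = Va / (n * D)
Step 1 — n * D = 1.84 * 7.5 = 13.8
Step 2 — J = 10.4 / 13.8 ≈ 0.75362 (5 s.f.)

0.75362


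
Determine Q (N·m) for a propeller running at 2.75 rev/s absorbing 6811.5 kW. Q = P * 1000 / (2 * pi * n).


Formula: Q = P_W / (2 * pi * n)
Step 1 — P_W = 6811.5 kW * 1000 = 6811500.0 W
Step 2 — 2 * pi * n = 2 * pi * 2.75 = 17.27876
Step 3 — Q = 6811500.0 / 17.27876 ≈ 394210 N·m (5 s.f.)

394210 N·m


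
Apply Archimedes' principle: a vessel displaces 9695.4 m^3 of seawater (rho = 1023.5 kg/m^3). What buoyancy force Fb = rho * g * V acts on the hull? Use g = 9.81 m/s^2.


Formula: Fb = rho * g * V
Substituting: Fb = 1023.5 * 9.81 * 9695.4
Intermediate: 1023.5 * 9.81 = 10040.535
Result: Fb = 10040.535 * 9695.4 ≈ 97347000 N (5 s.f.)

97347000 N


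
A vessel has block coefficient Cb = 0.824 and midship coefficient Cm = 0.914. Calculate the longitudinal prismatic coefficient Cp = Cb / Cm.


Formula: Cp = Cb / Cm
Substituting: Cp = 0.824 / 0.914
Result: Cp ≈ 0.90153 (5 s.f.)

0.90153


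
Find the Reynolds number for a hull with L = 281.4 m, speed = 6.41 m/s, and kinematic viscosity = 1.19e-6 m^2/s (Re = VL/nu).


Formula: Re = V * L / nu
Step 1 — V * L = 6.41 * 281.4 = 1803.774 m^2/s
Step 2 — Re = 1803.774 / 1.19e-6 = 1.52e+09

1.52e+09


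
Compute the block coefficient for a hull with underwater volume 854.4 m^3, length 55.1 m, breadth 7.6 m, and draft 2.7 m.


Formula: Cb = V / (L * B * T)
Step 1 — L * B * T = 55.1 * 7.6 * 2.7 = 1130.652 m^3
Step 2 — Cb = 854.4 / 1130.652 ≈ 0.75567 (5 s.f.)

0.75567


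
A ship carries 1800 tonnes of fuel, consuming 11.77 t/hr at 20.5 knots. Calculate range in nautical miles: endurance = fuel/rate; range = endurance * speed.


Formula: endurance = fuel / rate; range = endurance * speed
Step 1 — endurance = 1800 / 11.77 = 152.9312 hours
Step 2 — range = 152.9312 * 20.5 ≈ 3135.1 nautical miles (5 s.f.)

3135.1 NM


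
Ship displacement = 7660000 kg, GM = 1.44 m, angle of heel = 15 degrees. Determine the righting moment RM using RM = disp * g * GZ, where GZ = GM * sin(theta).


Formula: GZ = GM * sin(theta); RM = disp * g * GZ
Step 1 — GZ = 1.44 * sin(15°) = 1.44 * 0.258819 = 0.372699 m
Step 2 — RM = 7660000 * 9.81 * 0.372699 ≈ 28006000 N·m (5 s.f.)

28006000 N·m


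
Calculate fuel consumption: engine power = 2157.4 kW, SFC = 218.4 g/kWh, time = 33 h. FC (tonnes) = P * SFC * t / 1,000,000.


Formula: FC (tonnes) = P * SFC * t / 1,000,000
Step 1 — P * SFC * t = 2157.4 * 218.4 * 33 = 15548813.28 g
Step 2 — FC (tonnes) = 15548813.28 / 1,000,000 ≈ 15.549 tonnes (5 s.f.)

15.549 tonnes


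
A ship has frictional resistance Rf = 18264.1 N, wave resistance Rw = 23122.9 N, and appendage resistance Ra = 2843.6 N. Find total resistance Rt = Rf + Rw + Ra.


Formula: Rt = Rf + Rw + Ra
Substituting: Rt = 18264.1 + 23122.9 + 2843.6
Result: Rt = 44230.6 N

44230.6 N


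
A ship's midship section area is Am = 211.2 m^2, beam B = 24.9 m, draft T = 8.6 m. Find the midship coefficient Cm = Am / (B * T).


Formula: Cm = Am / (B * T)
Step 1 — B * T = 24.9 * 8.6 = 214.14 m^2
Step 2 — Cm = 211.2 / 214.14 ≈ 0.98627 (5 s.f.)

0.98627


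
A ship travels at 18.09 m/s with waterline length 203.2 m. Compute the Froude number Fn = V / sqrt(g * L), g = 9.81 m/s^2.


Formula: Fn = V / sqrt(g * L)
Step 1 — g * L = 9.81 * 203.2 = 1993.392
Step 2 — sqrt(g * L) = sqrt(1993.392) = 44.647419
Step 3 — Fn = 18.09 / 44.647419 ≈ 0.40517 (5 s.f.)

0.40517


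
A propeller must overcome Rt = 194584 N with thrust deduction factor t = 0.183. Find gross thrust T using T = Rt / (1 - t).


Formula: T = Rt / (1 - t)
Step 1 — (1 - t) = 1 - 0.183 = 0.817
Step 2 — T = 194584 / 0.817 ≈ 238170 N (5 s.f.)

238170 N


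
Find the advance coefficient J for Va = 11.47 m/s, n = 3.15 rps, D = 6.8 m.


Formula: J = Va / (n * D)
Step 1 — n * D = 3.15 * 6.8 = 21.42
Step 2 — J = 11.47 / 21.42 ≈ 0.53548 (5 s.f.)

0.53548


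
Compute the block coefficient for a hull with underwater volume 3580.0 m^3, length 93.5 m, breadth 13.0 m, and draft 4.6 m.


Formula: Cb = V / (L * B * T)
Step 1 — L * B * T = 93.5 * 13.0 * 4.6 = 5591.3 m^3
Step 2 — Cb = 3580.0 / 5591.3 ≈ 0.64028 (5 s.f.)

0.64028


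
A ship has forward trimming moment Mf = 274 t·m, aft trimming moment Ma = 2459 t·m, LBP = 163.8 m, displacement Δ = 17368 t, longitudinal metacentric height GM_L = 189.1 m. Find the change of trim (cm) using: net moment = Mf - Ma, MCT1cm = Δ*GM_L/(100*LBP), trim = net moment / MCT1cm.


Formula: net trimming moment = Mf - Ma; MCT1cm = Δ*GM_L/(100*LBP); trim = net moment / MCT1cm
Step 1 — net trimming moment = 274 - 2459 = -2185 t·m
Step 2 — MCT1cm = 17368 * 189.1 / (100 * 163.8) = 200.506 t·m/cm
Step 3 — trim = -2185 / 200.506 ≈ -10.897 cm (5 s.f.)

-10.897 cm


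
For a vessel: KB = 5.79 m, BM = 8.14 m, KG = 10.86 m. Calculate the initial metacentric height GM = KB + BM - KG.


Formula: GM = KB + BM - KG
Step 1 — KM = KB + BM = 5.79 + 8.14 = 13.93 m
Step 2 — GM = KM - KG = 13.93 - 10.86 = 3.07 m

3.07 m


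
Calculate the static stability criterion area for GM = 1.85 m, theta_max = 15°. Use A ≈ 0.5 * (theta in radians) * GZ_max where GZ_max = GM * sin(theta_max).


Formula: GZ_max = GM * sin(theta); Area = 0.5 * theta_rad * GZ_max
Step 1 — GZ_max = 1.85 * sin(15°) = 1.85 * 0.258819 = 0.478815 m
Step 2 — theta_rad = 15 * pi/180 = 0.261799 rad
Step 3 — Area = 0.5 * 0.261799 * 0.478815 ≈ 0.062677 m·rad (5 s.f.)

0.062677 m·rad


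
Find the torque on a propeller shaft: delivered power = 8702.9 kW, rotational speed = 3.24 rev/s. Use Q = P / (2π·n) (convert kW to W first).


Formula: Q = P_W / (2 * pi * n)
Step 1 — P_W = 8702.9 kW * 1000 = 8702900.0 W
Step 2 — 2 * pi * n = 2 * pi * 3.24 = 20.35752
Step 3 — Q = 8702900.0 / 20.35752 ≈ 427500 N·m (5 s.f.)

427500 N·m


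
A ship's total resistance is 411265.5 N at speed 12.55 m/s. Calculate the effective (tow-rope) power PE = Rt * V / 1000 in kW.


Formula: PE = Rt * V / 1000 (kW)
Step 1 — PE (W) = 411265.5 * 12.55 = 5161382.025 W
Step 2 — PE (kW) = 5161382.025 / 1000 ≈ 5161.4 kW (5 s.f.)

5161.4 kW


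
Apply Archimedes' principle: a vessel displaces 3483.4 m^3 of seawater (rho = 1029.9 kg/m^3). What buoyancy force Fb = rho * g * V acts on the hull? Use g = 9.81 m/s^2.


Formula: Fb = rho * g * V
Substituting: Fb = 1029.9 * 9.81 * 3483.4
Intermediate: 1029.9 * 9.81 = 10103.319
Result: Fb = 10103.319 * 3483.4 ≈ 35194000 N (5 s.f.)

35194000 N


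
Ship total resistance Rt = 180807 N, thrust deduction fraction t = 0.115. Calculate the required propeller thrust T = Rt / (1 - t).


Formula: T = Rt / (1 - t)
Step 1 — (1 - t) = 1 - 0.115 = 0.885
Step 2 — T = 180807 / 0.885 ≈ 204300 N (5 s.f.)

204300 N


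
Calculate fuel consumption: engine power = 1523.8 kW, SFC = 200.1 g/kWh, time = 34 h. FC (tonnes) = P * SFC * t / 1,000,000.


Formula: FC (tonnes) = P * SFC * t / 1,000,000
Step 1 — P * SFC * t = 1523.8 * 200.1 * 34 = 10367020.92 g
Step 2 — FC (tonnes) = 10367020.92 / 1,000,000 ≈ 10.367 tonnes (5 s.f.)

10.367 tonnes


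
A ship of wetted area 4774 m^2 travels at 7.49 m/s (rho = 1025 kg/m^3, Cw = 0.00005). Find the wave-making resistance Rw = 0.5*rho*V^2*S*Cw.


Formula: Rw = 0.5 * rho * V^2 * S * Cw
Step 1 — V^2 = 7.49^2 = 56.1001
Step 2 — 0.5 * rho * V^2 = 0.5 * 1025 * 56.1001 = 28751.30125
Step 3 — Rw = 28751.30125 * 4774 * 0.00005 ≈ 6862.9 N (5 s.f.)

6862.9 N


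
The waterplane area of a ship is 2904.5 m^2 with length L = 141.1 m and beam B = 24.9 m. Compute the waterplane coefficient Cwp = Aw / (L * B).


Formula: Cwp = Aw / (L * B)
Step 1 — L * B = 141.1 * 24.9 = 3513.39 m^2
Step 2 — Cwp = 2904.5 / 3513.39 ≈ 0.82669 (5 s.f.)

0.82669


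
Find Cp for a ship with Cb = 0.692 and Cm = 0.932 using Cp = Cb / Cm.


Formula: Cp = Cb / Cm
Substituting: Cp = 0.692 / 0.932
Result: Cp ≈ 0.74249 (5 s.f.)

0.74249


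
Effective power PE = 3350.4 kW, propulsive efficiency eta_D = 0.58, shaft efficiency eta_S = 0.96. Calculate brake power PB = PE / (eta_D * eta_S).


Formula: PB = PE / (eta_D * eta_S)
Step 1 — combined efficiency = eta_D * eta_S = 0.58 * 0.96 = 0.5568
Step 2 — PB = 3350.4 / 0.5568 ≈ 6017.2 kW (5 s.f.)

6017.2 kW


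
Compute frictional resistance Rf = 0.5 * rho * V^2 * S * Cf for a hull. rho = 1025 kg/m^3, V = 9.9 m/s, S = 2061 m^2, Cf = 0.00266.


Formula: Rf = 0.5 * rho * V^2 * S * Cf
Step 1 — V^2 = 9.9^2 = 98.01
Step 2 — 0.5 * rho * V^2 = 0.5 * 1025 * 98.01 = 50230.125
Step 3 — Rf = 50230.125 * 2061 * 0.00266 ≈ 275370 N (5 s.f.)

275370 N


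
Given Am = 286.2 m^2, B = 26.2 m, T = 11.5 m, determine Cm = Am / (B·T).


Formula: Cm = Am / (B * T)
Step 1 — B * T = 26.2 * 11.5 = 301.3 m^2
Step 2 — Cm = 286.2 / 301.3 ≈ 0.94988 (5 s.f.)

0.94988


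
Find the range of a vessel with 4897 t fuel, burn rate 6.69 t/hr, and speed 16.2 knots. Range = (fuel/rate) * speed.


Formula: endurance = fuel / rate; range = endurance * speed
Step 1 — endurance = 4897 / 6.69 = 731.988 hours
Step 2 — range = 731.988 * 16.2 ≈ 11858 nautical miles (5 s.f.)

11858 NM


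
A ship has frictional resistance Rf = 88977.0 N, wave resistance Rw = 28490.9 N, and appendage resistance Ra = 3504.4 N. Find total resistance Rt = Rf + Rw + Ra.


Formula: Rt = Rf + Rw + Ra
Substituting: Rt = 88977.0 + 28490.9 + 3504.4
Result: Rt = 120972.3 N

120972.3 N


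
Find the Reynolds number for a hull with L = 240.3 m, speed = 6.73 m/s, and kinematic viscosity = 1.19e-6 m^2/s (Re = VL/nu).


Formula: Re = V * L / nu
Step 1 — V * L = 6.73 * 240.3 = 1617.219 m^2/s
Step 2 — Re = 1617.219 / 1.19e-6 = 1.36e+09

1.36e+09


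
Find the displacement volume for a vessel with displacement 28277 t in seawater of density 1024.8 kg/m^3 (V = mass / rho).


Formula: V = mass / rho
Step 1 — convert tonnes to kg: 28277 t * 1000 = 28277000 kg
Step 2 — V = 28277000 / 1024.8 ≈ 27593 m^3 (5 s.f.)

27593 m^3


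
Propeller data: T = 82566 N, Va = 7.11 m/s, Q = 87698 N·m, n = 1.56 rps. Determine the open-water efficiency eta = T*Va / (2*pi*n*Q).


Formula: eta = T * Va / (2 * pi * n * Q)
Step 1 — numerator = T * Va = 82566 * 7.11 = 587044.26
Step 2 — 2 * pi * n = 2 * pi * 1.56 = 9.801769
Step 3 — denominator = 9.801769 * 87698 = 859595.54
Step 4 — eta = 587044.26 / 859595.54 ≈ 0.68293 (5 s.f.)

0.68293


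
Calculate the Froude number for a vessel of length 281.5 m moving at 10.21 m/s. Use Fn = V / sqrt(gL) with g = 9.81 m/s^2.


Formula: Fn = V / sqrt(g * L)
Step 1 — g * L = 9.81 * 281.5 = 2761.515
Step 2 — sqrt(g * L) = sqrt(2761.515) = 52.550119
Step 3 — Fn = 10.21 / 52.550119 ≈ 0.19429 (5 s.f.)

0.19429


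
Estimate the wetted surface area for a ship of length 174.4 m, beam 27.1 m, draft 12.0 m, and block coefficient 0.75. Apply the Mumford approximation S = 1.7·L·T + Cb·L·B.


Formula: S = 1.7*L*T + V/T with V = Cb*L*B*T, i.e. S = L * (1.7*T + Cb*B)
Step 1 — 1.7*T = 1.7 * 12.0 = 20.4 m
Step 2 — Cb*B = 0.75 * 27.1 = 20.325 m
Step 3 — 1.7*T + Cb*B = 20.4 + 20.325 = 40.725 m
Step 4 — S = 174.4 * 40.725 ≈ 7102.4 m^2 (5 s.f.)

7102.4 m^2


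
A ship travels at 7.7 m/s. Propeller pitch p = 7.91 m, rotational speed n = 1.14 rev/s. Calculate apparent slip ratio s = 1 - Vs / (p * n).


Formula: s = 1 - Vs / (p * n)
Step 1 — p * n = 7.91 * 1.14 = 9.0174
Step 2 — Vs / (p*n) = 7.7 / 9.0174 = 0.853905 (6 d.p.)
Step 3 — s = 1 - 0.853905 = 0.146095

0.146095


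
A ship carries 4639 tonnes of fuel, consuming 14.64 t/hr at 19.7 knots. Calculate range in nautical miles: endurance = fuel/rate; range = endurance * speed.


Formula: endurance = fuel / rate; range = endurance * speed
Step 1 — endurance = 4639 / 14.64 = 316.8716 hours
Step 2 — range = 316.8716 * 19.7 ≈ 6242.4 nautical miles (5 s.f.)

6242.4 NM


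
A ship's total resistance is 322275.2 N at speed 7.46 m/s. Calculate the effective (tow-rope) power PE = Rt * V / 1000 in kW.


Formula: PE = Rt * V / 1000 (kW)
Step 1 — PE (W) = 322275.2 * 7.46 = 2404172.992 W
Step 2 — PE (kW) = 2404172.992 / 1000 ≈ 2404.2 kW (5 s.f.)

2404.2 kW


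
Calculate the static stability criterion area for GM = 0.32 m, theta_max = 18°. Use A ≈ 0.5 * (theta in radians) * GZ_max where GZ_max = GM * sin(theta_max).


Formula: GZ_max = GM * sin(theta); Area = 0.5 * theta_rad * GZ_max
Step 1 — GZ_max = 0.32 * sin(18°) = 0.32 * 0.309017 = 0.098885 m
Step 2 — theta_rad = 18 * pi/180 = 0.314159 rad
Step 3 — Area = 0.5 * 0.314159 * 0.098885 ≈ 0.015533 m·rad (5 s.f.)

0.015533 m·rad


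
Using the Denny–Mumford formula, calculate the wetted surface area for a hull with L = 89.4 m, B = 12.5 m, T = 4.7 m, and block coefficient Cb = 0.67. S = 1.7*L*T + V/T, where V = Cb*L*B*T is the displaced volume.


Formula: S = 1.7*L*T + V/T with V = Cb*L*B*T, i.e. S = L * (1.7*T + Cb*B)
Step 1 — 1.7*T = 1.7 * 4.7 = 7.99 m
Step 2 — Cb*B = 0.67 * 12.5 = 8.375 m
Step 3 — 1.7*T + Cb*B = 7.99 + 8.375 = 16.365 m
Step 4 — S = 89.4 * 16.365 ≈ 1463.0 m^2 (5 s.f.)

1463.0 m^2


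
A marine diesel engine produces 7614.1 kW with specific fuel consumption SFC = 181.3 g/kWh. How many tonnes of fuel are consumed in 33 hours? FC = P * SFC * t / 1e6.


Formula: FC (tonnes) = P * SFC * t / 1,000,000
Step 1 — P * SFC * t = 7614.1 * 181.3 * 33 = 45554398.89 g
Step 2 — FC (tonnes) = 45554398.89 / 1,000,000 ≈ 45.554 tonnes (5 s.f.)

45.554 tonnes


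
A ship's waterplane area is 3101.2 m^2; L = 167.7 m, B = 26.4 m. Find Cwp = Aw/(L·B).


Formula: Cwp = Aw / (L * B)
Step 1 — L * B = 167.7 * 26.4 = 4427.28 m^2
Step 2 — Cwp = 3101.2 / 4427.28 ≈ 0.70048 (5 s.f.)

0.70048


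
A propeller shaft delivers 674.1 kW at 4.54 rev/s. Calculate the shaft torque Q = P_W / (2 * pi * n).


Formula: Q = P_W / (2 * pi * n)
Step 1 — P_W = 674.1 kW * 1000 = 674100.0 W
Step 2 — 2 * pi * n = 2 * pi * 4.54 = 28.525661
Step 3 — Q = 674100.0 / 28.525661 ≈ 23631 N·m (5 s.f.)

23631 N·m


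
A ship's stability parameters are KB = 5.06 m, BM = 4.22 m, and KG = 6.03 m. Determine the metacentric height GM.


Formula: GM = KB + BM - KG
Step 1 — KM = KB + BM = 5.06 + 4.22 = 9.28 m
Step 2 — GM = KM - KG = 9.28 - 6.03 = 3.25 m

3.25 m


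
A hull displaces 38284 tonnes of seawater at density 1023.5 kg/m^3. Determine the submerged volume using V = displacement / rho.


Formula: V = mass / rho
Step 1 — convert tonnes to kg: 38284 t * 1000 = 38284000 kg
Step 2 — V = 38284000 / 1023.5 ≈ 37405 m^3 (5 s.f.)

37405 m^3


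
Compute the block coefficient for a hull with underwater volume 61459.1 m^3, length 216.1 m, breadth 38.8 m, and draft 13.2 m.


Formula: Cb = V / (L * B * T)
Step 1 — L * B * T = 216.1 * 38.8 * 13.2 = 110677.776 m^3
Step 2 — Cb = 61459.1 / 110677.776 ≈ 0.55530 (5 s.f.)

0.55530


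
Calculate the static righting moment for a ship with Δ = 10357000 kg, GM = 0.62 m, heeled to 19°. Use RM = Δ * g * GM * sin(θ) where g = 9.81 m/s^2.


Formula: GZ = GM * sin(theta); RM = disp * g * GZ
Step 1 — GZ = 0.62 * sin(19°) = 0.62 * 0.325568 = 0.201852 m
Step 2 — RM = 10357000 * 9.81 * 0.201852 ≈ 20509000 N·m (5 s.f.)

20509000 N·m


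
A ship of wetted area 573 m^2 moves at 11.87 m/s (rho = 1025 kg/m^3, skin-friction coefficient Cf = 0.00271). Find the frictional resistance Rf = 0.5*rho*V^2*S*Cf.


Formula: Rf = 0.5 * rho * V^2 * S * Cf
Step 1 — V^2 = 11.87^2 = 140.8969
Step 2 — 0.5 * rho * V^2 = 0.5 * 1025 * 140.8969 = 72209.66125
Step 3 — Rf = 72209.66125 * 573 * 0.00271 ≈ 112130 N (5 s.f.)

112130 N


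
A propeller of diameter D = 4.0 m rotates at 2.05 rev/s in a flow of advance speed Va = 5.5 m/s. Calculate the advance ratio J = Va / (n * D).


Formula: J = Va / (n * D)
Step 1 — n * D = 2.05 * 4.0 = 8.2
Step 2 — J = 5.5 / 8.2 ≈ 0.67073 (5 s.f.)

0.67073


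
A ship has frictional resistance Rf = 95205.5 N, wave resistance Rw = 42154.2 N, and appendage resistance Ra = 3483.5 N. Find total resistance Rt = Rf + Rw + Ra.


Formula: Rt = Rf + Rw + Ra
Substituting: Rt = 95205.5 + 42154.2 + 3483.5
Result: Rt = 140843.2 N

140843.2 N


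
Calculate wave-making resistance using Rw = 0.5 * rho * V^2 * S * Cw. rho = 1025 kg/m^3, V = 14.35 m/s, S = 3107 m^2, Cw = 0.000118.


Formula: Rw = 0.5 * rho * V^2 * S * Cw
Step 1 — V^2 = 14.35^2 = 205.9225
Step 2 — 0.5 * rho * V^2 = 0.5 * 1025 * 205.9225 = 105535.28125
Step 3 — Rw = 105535.28125 * 3107 * 0.000118 ≈ 38692 N (5 s.f.)

38692 N


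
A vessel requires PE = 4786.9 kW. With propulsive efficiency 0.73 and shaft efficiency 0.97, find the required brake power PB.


Formula: PB = PE / (eta_D * eta_S)
Step 1 — combined efficiency = eta_D * eta_S = 0.73 * 0.97 = 0.7081
Step 2 — PB = 4786.9 / 0.7081 ≈ 6760.2 kW (5 s.f.)

6760.2 kW


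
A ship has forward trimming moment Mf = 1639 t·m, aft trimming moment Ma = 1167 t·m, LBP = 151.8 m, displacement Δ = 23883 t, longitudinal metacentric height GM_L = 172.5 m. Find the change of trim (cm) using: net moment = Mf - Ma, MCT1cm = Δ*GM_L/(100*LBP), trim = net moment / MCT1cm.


Formula: net trimming moment = Mf - Ma; MCT1cm = Δ*GM_L/(100*LBP); trim = net moment / MCT1cm
Step 1 — net trimming moment = 1639 - 1167 = 472 t·m
Step 2 — MCT1cm = 23883 * 172.5 / (100 * 151.8) = 271.3977 t·m/cm
Step 3 — trim = 472 / 271.3977 ≈ 1.7391 cm (5 s.f.)

1.7391 cm


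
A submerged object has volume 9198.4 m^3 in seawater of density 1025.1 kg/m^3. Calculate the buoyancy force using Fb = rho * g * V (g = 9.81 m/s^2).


Formula: Fb = rho * g * V
Substituting: Fb = 1025.1 * 9.81 * 9198.4
Intermediate: 1025.1 * 9.81 = 10056.231
Result: Fb = 10056.231 * 9198.4 ≈ 92501000 N (5 s.f.)

92501000 N


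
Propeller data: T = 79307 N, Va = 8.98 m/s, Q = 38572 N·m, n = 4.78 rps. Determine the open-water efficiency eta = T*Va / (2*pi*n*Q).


Formula: eta = T * Va / (2 * pi * n * Q)
Step 1 — numerator = T * Va = 79307 * 8.98 = 712176.86
Step 2 — 2 * pi * n = 2 * pi * 4.78 = 30.033626
Step 3 — denominator = 30.033626 * 38572 = 1158457.02
Step 4 — eta = 712176.86 / 1158457.02 ≈ 0.61476 (5 s.f.)

0.61476


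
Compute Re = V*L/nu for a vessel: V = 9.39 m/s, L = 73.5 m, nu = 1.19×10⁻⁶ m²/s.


Formula: Re = V * L / nu
Step 1 — V * L = 9.39 * 73.5 = 690.165 m^2/s
Step 2 — Re = 690.165 / 1.19e-6 = 5.80e+08

5.80e+08


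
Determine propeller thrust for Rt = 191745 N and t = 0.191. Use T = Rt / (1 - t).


Formula: T = Rt / (1 - t)
Step 1 — (1 - t) = 1 - 0.191 = 0.809
Step 2 — T = 191745 / 0.809 ≈ 237010 N (5 s.f.)

237010 N


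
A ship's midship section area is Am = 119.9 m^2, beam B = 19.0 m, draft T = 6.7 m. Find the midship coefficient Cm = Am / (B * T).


Formula: Cm = Am / (B * T)
Step 1 — B * T = 19.0 * 6.7 = 127.3 m^2
Step 2 — Cm = 119.9 / 127.3 ≈ 0.94187 (5 s.f.)

0.94187


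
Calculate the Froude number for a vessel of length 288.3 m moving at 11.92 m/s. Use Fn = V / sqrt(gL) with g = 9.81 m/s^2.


Formula: Fn = V / sqrt(g * L)
Step 1 — g * L = 9.81 * 288.3 = 2828.223
Step 2 — sqrt(g * L) = sqrt(2828.223) = 53.18104
Step 3 — Fn = 11.92 / 53.18104 ≈ 0.22414 (5 s.f.)

0.22414


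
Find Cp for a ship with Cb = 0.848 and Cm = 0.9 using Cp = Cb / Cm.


Formula: Cp = Cb / Cm
Substituting: Cp = 0.848 / 0.9
Result: Cp ≈ 0.94222 (5 s.f.)

0.94222


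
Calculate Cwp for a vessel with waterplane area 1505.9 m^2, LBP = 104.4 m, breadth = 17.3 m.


Formula: Cwp = Aw / (L * B)
Step 1 — L * B = 104.4 * 17.3 = 1806.12 m^2
Step 2 — Cwp = 1505.9 / 1806.12 ≈ 0.83378 (5 s.f.)

0.83378


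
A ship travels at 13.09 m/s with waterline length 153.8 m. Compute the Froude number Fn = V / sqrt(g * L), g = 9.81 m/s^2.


Formula: Fn = V / sqrt(g * L)
Step 1 — g * L = 9.81 * 153.8 = 1508.778
Step 2 — sqrt(g * L) = sqrt(1508.778) = 38.842992
Step 3 — Fn = 13.09 / 38.842992 ≈ 0.33700 (5 s.f.)

0.33700


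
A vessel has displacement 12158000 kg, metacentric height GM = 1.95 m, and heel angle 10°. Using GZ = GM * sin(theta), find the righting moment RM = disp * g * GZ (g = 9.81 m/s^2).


Formula: GZ = GM * sin(theta); RM = disp * g * GZ
Step 1 — GZ = 1.95 * sin(10°) = 1.95 * 0.173648 = 0.338614 m
Step 2 — RM = 12158000 * 9.81 * 0.338614 ≈ 40386000 N·m (5 s.f.)

40386000 N·m
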